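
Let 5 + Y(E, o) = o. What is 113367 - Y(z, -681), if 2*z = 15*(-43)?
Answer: 114053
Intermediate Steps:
z = -645/2 (z = (15*(-43))/2 = (½)*(-645) = -645/2 ≈ -322.50)
Y(E, o) = -5 + o
113367 - Y(z, -681) = 113367 - (-5 - 681) = 113367 - 1*(-686) = 113367 + 686 = 114053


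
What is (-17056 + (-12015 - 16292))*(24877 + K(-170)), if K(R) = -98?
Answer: -1124049777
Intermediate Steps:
(-17056 + (-12015 - 16292))*(24877 + K(-170)) = (-17056 + (-12015 - 16292))*(24877 - 98) = (-17056 - 28307)*24779 = -45363*24779 = -1124049777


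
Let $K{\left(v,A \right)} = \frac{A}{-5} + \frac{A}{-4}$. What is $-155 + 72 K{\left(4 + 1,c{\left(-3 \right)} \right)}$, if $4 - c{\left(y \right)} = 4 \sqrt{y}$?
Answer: $- \frac{1423}{5} + \frac{648 i \sqrt{3}}{5} \approx -284.6 + 224.47 i$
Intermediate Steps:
$c{\left(y \right)} = 4 - 4 \sqrt{y}$
$K{\left(v,A \right)} = - \frac{9 A}{20}$ ($K{\left(v,A \right)} = A \left(- \frac{1}{5}\right) + A \left(- \frac{1}{4}\right) = - \frac{A}{5} - \frac{A}{4} = - \frac{9 A}{20}$)
$-155 + 72 K{\left(4 + 1,c{\left(-3 \right)} \right)} = -155 + 72 \left(- \frac{9 \left(4 - 4 \sqrt{-3}\right)}{20}\right) = -155 + 72 \left(- \frac{9 \left(4 - 4 i \sqrt{3}\right)}{20}\right) = -155 + 72 \left(- \frac{9}{5} + \frac{9 i \sqrt{3}}{5}\right) = -155 - \left(\frac{648}{5} - \frac{648 i \sqrt{3}}{5}\right) = - \frac{1423}{5} + \frac{648 i \sqrt{3}}{5}$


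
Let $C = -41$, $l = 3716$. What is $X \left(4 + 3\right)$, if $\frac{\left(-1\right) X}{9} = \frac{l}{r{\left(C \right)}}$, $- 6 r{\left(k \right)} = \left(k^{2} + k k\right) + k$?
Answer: $\frac{52024}{123} \approx 422.96$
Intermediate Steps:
$r{\left(k \right)} = - \frac{k^{2}}{3} - \frac{k}{6}$ ($r{\left(k \right)} = - \frac{\left(k^{2} + k k\right) + k}{6} = - \frac{\left(k^{2} + k^{2}\right) + k}{6} = - \frac{2 k^{2} + k}{6} = - \frac{k + 2 k^{2}}{6} = - \frac{k^{2}}{3} - \frac{k}{6}$)
$X = \frac{7432}{123}$ ($X = - 9 \frac{3716}{\left(- \frac{1}{6}\right) \left(-41\right) \left(1 + 2 \left(-41\right)\right)} = - 9 \frac{3716}{\left(- \frac{1}{6}\right) \left(-41\right) \left(1 - 82\right)} = - 9 \frac{3716}{\left(- \frac{1}{6}\right) \left(-41\right) \left(-81\right)} = - 9 \frac{3716}{- \frac{1107}{2}} = - 9 \cdot 3716 \left(- \frac{2}{1107}\right) = \left(-9\right) \left(- \frac{7432}{1107}\right) = \frac{7432}{123} \approx 60.423$)
$X \left(4 + 3\right) = \frac{7432 \left(4 + 3\right)}{123} = \frac{7432}{123} \cdot 7 = \frac{52024}{123}$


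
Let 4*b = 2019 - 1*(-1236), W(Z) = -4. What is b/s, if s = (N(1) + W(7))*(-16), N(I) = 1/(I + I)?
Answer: 465/32 ≈ 14.531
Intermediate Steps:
N(I) = 1/(2*I)
b = 3255/4 (b = (2019 - 1*(-1236))/4 = (2019 + 1236)/4 = (¼)*3255 = 3255/4 ≈ 813.75)
s = 56 (s = ((½)/1 - 4)*(-16) = ((½)*1 - 4)*(-16) = (½ - 4)*(-16) = -7/2*(-16) = 56)
b/s = (3255/4)/56 = (3255/4)*(1/56) = 465/32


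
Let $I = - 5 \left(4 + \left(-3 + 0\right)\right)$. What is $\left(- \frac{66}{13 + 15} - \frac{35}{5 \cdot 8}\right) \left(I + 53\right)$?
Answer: $- \frac{1086}{7} \approx -155.14$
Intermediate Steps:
$I = -5$ ($I = - 5 \left(4 - 3\right) = \left(-5\right) 1 = -5$)
$\left(- \frac{66}{13 + 15} - \frac{35}{5 \cdot 8}\right) \left(I + 53\right) = \left(- \frac{66}{13 + 15} - \frac{35}{5 \cdot 8}\right) \left(-5 + 53\right) = \left(- \frac{66}{28} - \frac{35}{40}\right) 48 = \left(\left(-66\right) \frac{1}{28} - \frac{7}{8}\right) 48 = \left(- \frac{33}{14} - \frac{7}{8}\right) 48 = \left(- \frac{181}{56}\right) 48 = - \frac{1086}{7}$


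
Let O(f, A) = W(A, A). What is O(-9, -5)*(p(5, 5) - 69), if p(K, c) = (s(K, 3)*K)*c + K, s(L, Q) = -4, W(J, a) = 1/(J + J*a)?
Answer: -41/5 ≈ -8.2000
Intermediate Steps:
O(f, A) = 1/(A*(1 + A))
p(K, c) = K - 4*K*c (p(K, c) = (-4*K)*c + K = -4*K*c + K = K - 4*K*c)
O(-9, -5)*(p(5, 5) - 69) = (1/((-5)*(1 - 5)))*(5*(1 - 4*5) - 69) = (-⅕/(-4))*(5*(1 - 20) - 69) = (-⅕*(-¼))*(5*(-19) - 69) = (-95 - 69)/20 = (1/20)*(-164) = -41/5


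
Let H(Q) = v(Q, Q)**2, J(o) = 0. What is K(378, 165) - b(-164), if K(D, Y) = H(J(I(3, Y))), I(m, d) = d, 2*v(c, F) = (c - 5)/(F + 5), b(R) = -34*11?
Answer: 1497/4 ≈ 374.25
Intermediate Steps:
b(R) = -374
v(c, F) = (-5 + c)/(2*(5 + F)) (v(c, F) = ((c - 5)/(F + 5))/2 = ((-5 + c)/(5 + F))/2 = (-5 + c)/(2*(5 + F)))
H(Q) = (-5 + Q)**2/(4*(5 + Q)**2) (H(Q) = ((-5 + Q)/(2*(5 + Q)))**2 = (-5 + Q)**2/(4*(5 + Q)**2))
K(D, Y) = 1/4 (K(D, Y) = (-5 + 0)**2/(4*(5 + 0)**2) = (1/4)*(-5)**2/5**2 = (1/4)*25*(1/25) = 1/4)
K(378, 165) - b(-164) = 1/4 - 1*(-374) = 1/4 + 374 = 1497/4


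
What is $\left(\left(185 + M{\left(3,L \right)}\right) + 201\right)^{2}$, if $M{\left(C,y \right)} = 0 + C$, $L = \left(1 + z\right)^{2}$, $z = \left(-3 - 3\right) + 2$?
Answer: $151321$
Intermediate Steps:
$z = -4$ ($z = -6 + 2 = -4$)
$L = 9$ ($L = \left(1 - 4\right)^{2} = \left(-3\right)^{2} = 9$)
$M{\left(C,y \right)} = C$
$\left(\left(185 + M{\left(3,L \right)}\right) + 201\right)^{2} = \left(\left(185 + 3\right) + 201\right)^{2} = \left(188 + 201\right)^{2} = 389^{2} = 151321$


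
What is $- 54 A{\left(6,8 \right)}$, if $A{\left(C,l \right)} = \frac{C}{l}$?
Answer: $- \frac{81}{2} \approx -40.5$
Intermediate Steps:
$- 54 A{\left(6,8 \right)} = - 54 \cdot \frac{6}{8} = - 54 \cdot 6 \cdot \frac{1}{8} = \left(-54\right) \frac{3}{4} = - \frac{81}{2}$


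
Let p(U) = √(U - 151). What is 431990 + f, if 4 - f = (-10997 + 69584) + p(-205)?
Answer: 373407 - 2*I*√89 ≈ 3.7341e+5 - 18.868*I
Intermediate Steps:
p(U) = √(-151 + U)
f = -58583 - 2*I*√89 (f = 4 - ((-10997 + 69584) + √(-151 - 205)) = 4 - (58587 + √(-356)) = 4 - (58587 + 2*I*√89) = 4 + (-58587 - 2*I*√89) = -58583 - 2*I*√89 ≈ -58583.0 - 18.868*I)
431990 + f = 431990 + (-58583 - 2*I*√89) = 373407 - 2*I*√89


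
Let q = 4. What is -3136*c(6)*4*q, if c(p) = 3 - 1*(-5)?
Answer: -401408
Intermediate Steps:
c(p) = 8 (c(p) = 3 + 5 = 8)
-3136*c(6)*4*q = -3136*8*4*4 = -100352*4 = -3136*128 = -401408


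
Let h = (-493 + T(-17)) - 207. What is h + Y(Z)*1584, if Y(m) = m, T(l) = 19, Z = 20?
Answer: 30999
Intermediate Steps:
h = -681 (h = (-493 + 19) - 207 = -474 - 207 = -681)
h + Y(Z)*1584 = -681 + 20*1584 = -681 + 31680 = 30999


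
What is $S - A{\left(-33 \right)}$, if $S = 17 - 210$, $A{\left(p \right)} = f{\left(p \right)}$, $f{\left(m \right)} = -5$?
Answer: $-188$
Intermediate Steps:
$A{\left(p \right)} = -5$
$S = -193$ ($S = 17 - 210 = -193$)
$S - A{\left(-33 \right)} = -193 - -5 = -193 + 5 = -188$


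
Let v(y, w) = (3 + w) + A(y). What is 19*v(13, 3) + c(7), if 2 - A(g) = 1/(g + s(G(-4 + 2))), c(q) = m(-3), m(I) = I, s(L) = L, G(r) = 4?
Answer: 2514/17 ≈ 147.88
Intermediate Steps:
c(q) = -3
A(g) = 2 - 1/(4 + g) (A(g) = 2 - 1/(g + 4) = 2 - 1/(4 + g))
v(y, w) = 3 + w + (7 + 2*y)/(4 + y) (v(y, w) = (3 + w) + (7 + 2*y)/(4 + y) = 3 + w + (7 + 2*y)/(4 + y))
19*v(13, 3) + c(7) = 19*((7 + 2*13 + (3 + 3)*(4 + 13))/(4 + 13)) - 3 = 19*((7 + 26 + 6*17)/17) - 3 = 19*((7 + 26 + 102)/17) - 3 = 19*((1/17)*135) - 3 = 19*(135/17) - 3 = 2565/17 - 3 = 2514/17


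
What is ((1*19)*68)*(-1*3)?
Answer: -3876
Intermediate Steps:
((1*19)*68)*(-1*3) = (19*68)*(-3) = 1292*(-3) = -3876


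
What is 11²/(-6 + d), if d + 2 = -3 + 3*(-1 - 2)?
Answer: -121/20 ≈ -6.0500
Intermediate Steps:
d = -14 (d = -2 + (-3 + 3*(-1 - 2)) = -2 + (-3 + 3*(-3)) = -2 + (-3 - 9) = -2 - 12 = -14)
11²/(-6 + d) = 11²/(-6 - 14) = 121/(-20) = 121*(-1/20) = -121/20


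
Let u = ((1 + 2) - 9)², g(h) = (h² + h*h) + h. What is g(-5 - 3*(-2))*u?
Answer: 108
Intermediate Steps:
g(h) = h + 2*h² (g(h) = (h² + h²) + h = 2*h² + h = h + 2*h²)
u = 36 (u = (3 - 9)² = (-6)² = 36)
g(-5 - 3*(-2))*u = ((-5 - 3*(-2))*(1 + 2*(-5 - 3*(-2))))*36 = ((-5 + 6)*(1 + 2*(-5 + 6)))*36 = (1*(1 + 2*1))*36 = (1*(1 + 2))*36 = (1*3)*36 = 3*36 = 108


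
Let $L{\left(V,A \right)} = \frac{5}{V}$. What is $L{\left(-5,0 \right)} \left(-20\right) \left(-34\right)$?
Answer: $-680$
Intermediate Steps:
$L{\left(-5,0 \right)} \left(-20\right) \left(-34\right) = \frac{5}{-5} \left(-20\right) \left(-34\right) = 5 \left(- \frac{1}{5}\right) \left(-20\right) \left(-34\right) = \left(-1\right) \left(-20\right) \left(-34\right) = 20 \left(-34\right) = -680$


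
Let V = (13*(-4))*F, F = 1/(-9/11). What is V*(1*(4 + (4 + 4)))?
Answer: 2288/3 ≈ 762.67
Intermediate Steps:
F = -11/9 (F = 1/(-9*1/11) = 1/(-9/11) = -11/9 ≈ -1.2222)
V = 572/9 (V = (13*(-4))*(-11/9) = -52*(-11/9) = 572/9 ≈ 63.556)
V*(1*(4 + (4 + 4))) = 572*(1*(4 + (4 + 4)))/9 = 572*(1*(4 + 8))/9 = 572*(1*12)/9 = (572/9)*12 = 2288/3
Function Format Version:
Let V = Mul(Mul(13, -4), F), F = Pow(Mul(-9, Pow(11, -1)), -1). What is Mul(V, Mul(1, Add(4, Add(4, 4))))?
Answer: Rational(2288, 3) ≈ 762.67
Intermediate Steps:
F = Rational(-11, 9) (F = Pow(Mul(-9, Rational(1, 11)), -1) = Pow(Rational(-9, 11), -1) = Rational(-11, 9) ≈ -1.2222)
V = Rational(572, 9) (V = Mul(Mul(13, -4), Rational(-11, 9)) = Mul(-52, Rational(-11, 9)) = Rational(572, 9) ≈ 63.556)
Mul(V, Mul(1, Add(4, Add(4, 4)))) = Mul(Rational(572, 9), Mul(1, Add(4, Add(4, 4)))) = Mul(Rational(572, 9), Mul(1, Add(4, 8))) = Mul(Rational(572, 9), Mul(1, 12)) = Mul(Rational(572, 9), 12) = Rational(2288, 3)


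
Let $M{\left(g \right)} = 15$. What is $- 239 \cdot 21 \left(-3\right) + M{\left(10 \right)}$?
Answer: $15072$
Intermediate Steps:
$- 239 \cdot 21 \left(-3\right) + M{\left(10 \right)} = - 239 \cdot 21 \left(-3\right) + 15 = \left(-239\right) \left(-63\right) + 15 = 15057 + 15 = 15072$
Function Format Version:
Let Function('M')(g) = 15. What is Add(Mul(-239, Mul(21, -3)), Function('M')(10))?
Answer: 15072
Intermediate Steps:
Add(Mul(-239, Mul(21, -3)), Function('M')(10)) = Add(Mul(-239, Mul(21, -3)), 15) = Add(Mul(-239, -63), 15) = Add(15057, 15) = 15072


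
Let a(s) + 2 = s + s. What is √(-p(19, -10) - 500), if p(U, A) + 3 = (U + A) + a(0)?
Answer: 6*I*√14 ≈ 22.45*I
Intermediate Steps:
a(s) = -2 + 2*s (a(s) = -2 + (s + s) = -2 + 2*s)
p(U, A) = -5 + A + U (p(U, A) = -3 + ((U + A) + (-2 + 2*0)) = -3 + ((A + U) + (-2 + 0)) = -3 + ((A + U) - 2) = -3 + (-2 + A + U) = -5 + A + U)
√(-p(19, -10) - 500) = √(-(-5 - 10 + 19) - 500) = √(-1*4 - 500) = √(-4 - 500) = √(-504) = 6*I*√14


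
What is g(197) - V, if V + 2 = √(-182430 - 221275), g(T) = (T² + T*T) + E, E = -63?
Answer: 77557 - I*√403705 ≈ 77557.0 - 635.38*I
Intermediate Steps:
g(T) = -63 + 2*T² (g(T) = (T² + T*T) - 63 = (T² + T²) - 63 = 2*T² - 63 = -63 + 2*T²)
V = -2 + I*√403705 (V = -2 + √(-182430 - 221275) = -2 + √(-403705) = -2 + I*√403705 ≈ -2.0 + 635.38*I)
g(197) - V = (-63 + 2*197²) - (-2 + I*√403705) = (-63 + 2*38809) + (2 - I*√403705) = (-63 + 77618) + (2 - I*√403705) = 77555 + (2 - I*√403705) = 77557 - I*√403705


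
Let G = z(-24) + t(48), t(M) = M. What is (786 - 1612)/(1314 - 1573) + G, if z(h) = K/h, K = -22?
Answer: 23135/444 ≈ 52.106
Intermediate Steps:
z(h) = -22/h
G = 587/12 (G = -22/(-24) + 48 = -22*(-1/24) + 48 = 11/12 + 48 = 587/12 ≈ 48.917)
(786 - 1612)/(1314 - 1573) + G = (786 - 1612)/(1314 - 1573) + 587/12 = -826/(-259) + 587/12 = -826*(-1/259) + 587/12 = 118/37 + 587/12 = 23135/444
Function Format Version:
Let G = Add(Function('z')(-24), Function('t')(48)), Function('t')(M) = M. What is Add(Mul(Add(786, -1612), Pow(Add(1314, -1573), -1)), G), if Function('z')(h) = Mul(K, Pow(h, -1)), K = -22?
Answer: Rational(23135, 444) ≈ 52.106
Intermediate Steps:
Function('z')(h) = Mul(-22, Pow(h, -1))
G = Rational(587, 12) (G = Add(Mul(-22, Pow(-24, -1)), 48) = Add(Mul(-22, Rational(-1, 24)), 48) = Add(Rational(11, 12), 48) = Rational(587, 12) ≈ 48.917)
Add(Mul(Add(786, -1612), Pow(Add(1314, -1573), -1)), G) = Add(Mul(Add(786, -1612), Pow(Add(1314, -1573), -1)), Rational(587, 12)) = Add(Mul(-826, Pow(-259, -1)), Rational(587, 12)) = Add(Mul(-826, Rational(-1, 259)), Rational(587, 12)) = Add(Rational(118, 37), Rational(587, 12)) = Rational(23135, 444)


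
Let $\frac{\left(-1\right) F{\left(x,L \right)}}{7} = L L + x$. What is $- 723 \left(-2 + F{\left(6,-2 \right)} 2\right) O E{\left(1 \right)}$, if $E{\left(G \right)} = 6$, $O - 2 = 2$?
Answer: $2463984$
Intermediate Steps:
$O = 4$ ($O = 2 + 2 = 4$)
$F{\left(x,L \right)} = - 7 x - 7 L^{2}$ ($F{\left(x,L \right)} = - 7 \left(L L + x\right) = - 7 \left(L^{2} + x\right) = - 7 \left(x + L^{2}\right) = - 7 x - 7 L^{2}$)
$- 723 \left(-2 + F{\left(6,-2 \right)} 2\right) O E{\left(1 \right)} = - 723 \left(-2 + \left(\left(-7\right) 6 - 7 \left(-2\right)^{2}\right) 2\right) 4 \cdot 6 = - 723 \left(-2 + \left(-42 - 28\right) 2\right) 4 \cdot 6 = - 723 \left(-2 - 140\right) 4 \cdot 6 = - 723 \left(-142\right) 4 \cdot 6 = - 723 \left(\left(-568\right) 6\right) = \left(-723\right) \left(-3408\right) = 2463984$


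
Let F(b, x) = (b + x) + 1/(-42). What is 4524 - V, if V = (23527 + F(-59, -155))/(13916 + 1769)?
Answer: 595859267/131754 ≈ 4522.5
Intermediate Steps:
F(b, x) = -1/42 + b + x (F(b, x) = (b + x) - 1/42 = -1/42 + b + x)
V = 195829/131754 (V = (23527 + (-1/42 - 59 - 155))/(13916 + 1769) = (23527 - 8989/42)/15685 = (979145/42)*(1/15685) = 195829/131754 ≈ 1.4863)
4524 - V = 4524 - 1*195829/131754 = 4524 - 195829/131754 = 595859267/131754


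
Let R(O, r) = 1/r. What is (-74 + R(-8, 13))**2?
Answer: 923521/169 ≈ 5464.6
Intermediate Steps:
(-74 + R(-8, 13))**2 = (-74 + 1/13)**2 = (-961/13)**2 = 923521/169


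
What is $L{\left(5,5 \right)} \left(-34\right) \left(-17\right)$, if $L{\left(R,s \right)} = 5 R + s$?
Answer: $17340$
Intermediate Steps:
$L{\left(R,s \right)} = s + 5 R$
$L{\left(5,5 \right)} \left(-34\right) \left(-17\right) = \left(5 + 5 \cdot 5\right) \left(-34\right) \left(-17\right) = \left(5 + 25\right) \left(-34\right) \left(-17\right) = 30 \left(-34\right) \left(-17\right) = \left(-1020\right) \left(-17\right) = 17340$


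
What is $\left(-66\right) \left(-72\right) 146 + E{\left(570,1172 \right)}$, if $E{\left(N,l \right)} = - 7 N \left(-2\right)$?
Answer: $701772$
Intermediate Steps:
$E{\left(N,l \right)} = 14 N$
$\left(-66\right) \left(-72\right) 146 + E{\left(570,1172 \right)} = \left(-66\right) \left(-72\right) 146 + 14 \cdot 570 = 4752 \cdot 146 + 7980 = 693792 + 7980 = 701772$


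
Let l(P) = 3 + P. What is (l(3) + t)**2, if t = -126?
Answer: 14400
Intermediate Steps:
(l(3) + t)**2 = ((3 + 3) - 126)**2 = (6 - 126)**2 = (-120)**2 = 14400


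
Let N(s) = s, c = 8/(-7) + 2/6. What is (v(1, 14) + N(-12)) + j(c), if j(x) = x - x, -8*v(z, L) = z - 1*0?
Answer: -97/8 ≈ -12.125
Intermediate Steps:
v(z, L) = -z/8 (v(z, L) = -(z - 1*0)/8 = -(z + 0)/8 = -z/8)
c = -17/21 (c = 8*(-⅐) + 2*(⅙) = -8/7 + ⅓ = -17/21 ≈ -0.80952)
j(x) = 0
(v(1, 14) + N(-12)) + j(c) = (-⅛*1 - 12) + 0 = (-⅛ - 12) + 0 = -97/8 + 0 = -97/8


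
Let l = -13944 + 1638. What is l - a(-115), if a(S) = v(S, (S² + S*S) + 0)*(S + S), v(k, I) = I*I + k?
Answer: 160908536244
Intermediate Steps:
l = -12306
v(k, I) = k + I² (v(k, I) = I² + k = k + I²)
a(S) = 2*S*(S + 4*S⁴) (a(S) = (S + ((S² + S*S) + 0)²)*(S + S) = (S + ((S² + S²) + 0)²)*(2*S) = (S + (2*S² + 0)²)*(2*S) = (S + (2*S²)²)*(2*S) = (S + 4*S⁴)*(2*S) = 2*S*(S + 4*S⁴))
l - a(-115) = -12306 - (-115)²*(2 + 8*(-115)³) = -12306 - 13225*(2 + 8*(-1520875)) = -12306 - 13225*(2 - 12167000) = -12306 - 13225*(-12166998) = -12306 - 1*(-160908548550) = -12306 + 160908548550 = 160908536244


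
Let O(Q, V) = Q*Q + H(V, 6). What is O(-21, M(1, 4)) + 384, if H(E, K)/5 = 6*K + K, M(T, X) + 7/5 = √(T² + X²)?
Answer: 1035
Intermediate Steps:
M(T, X) = -7/5 + √(T² + X²)
H(E, K) = 35*K (H(E, K) = 5*(6*K + K) = 5*(7*K) = 35*K)
O(Q, V) = 210 + Q² (O(Q, V) = Q*Q + 35*6 = Q² + 210 = 210 + Q²)
O(-21, M(1, 4)) + 384 = (210 + (-21)²) + 384 = (210 + 441) + 384 = 651 + 384 = 1035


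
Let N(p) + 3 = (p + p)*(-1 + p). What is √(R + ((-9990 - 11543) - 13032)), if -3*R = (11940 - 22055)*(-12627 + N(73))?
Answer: I*√7175755 ≈ 2678.8*I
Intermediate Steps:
N(p) = -3 + 2*p*(-1 + p) (N(p) = -3 + (p + p)*(-1 + p) = -3 + (2*p)*(-1 + p) = -3 + 2*p*(-1 + p))
R = -7141190 (R = -(11940 - 22055)*(-12627 + (-3 - 2*73 + 2*73²))/3 = -(-10115)*(-12627 + (-3 - 146 + 2*5329))/3 = -(-10115)*(-12627 + (-3 - 146 + 10658))/3 = -(-10115)*(-12627 + 10509)/3 = -(-10115)*(-2118)/3 = -⅓*21423570 = -7141190)
√(R + ((-9990 - 11543) - 13032)) = √(-7141190 + ((-9990 - 11543) - 13032)) = √(-7141190 + (-21533 - 13032)) = √(-7141190 - 34565) = √(-7175755) = I*√7175755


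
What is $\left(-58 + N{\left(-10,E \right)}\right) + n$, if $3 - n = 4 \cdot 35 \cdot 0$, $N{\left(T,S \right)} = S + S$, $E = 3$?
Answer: $-49$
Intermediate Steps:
$N{\left(T,S \right)} = 2 S$
$n = 3$ ($n = 3 - 4 \cdot 35 \cdot 0 = 3 - 4 \cdot 0 = 3 - 0 = 3 + 0 = 3$)
$\left(-58 + N{\left(-10,E \right)}\right) + n = \left(-58 + 2 \cdot 3\right) + 3 = \left(-58 + 6\right) + 3 = -52 + 3 = -49$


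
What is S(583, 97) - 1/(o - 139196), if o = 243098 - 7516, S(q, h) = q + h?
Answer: 65542479/96386 ≈ 680.00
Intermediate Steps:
S(q, h) = h + q
o = 235582
S(583, 97) - 1/(o - 139196) = (97 + 583) - 1/(235582 - 139196) = 680 - 1/96386 = 65542479/96386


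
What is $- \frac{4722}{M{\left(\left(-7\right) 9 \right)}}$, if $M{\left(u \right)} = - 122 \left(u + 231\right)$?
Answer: $\frac{787}{3416} \approx 0.23039$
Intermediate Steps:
$M{\left(u \right)} = -28182 - 122 u$ ($M{\left(u \right)} = - 122 \left(231 + u\right) = -28182 - 122 u$)
$- \frac{4722}{M{\left(\left(-7\right) 9 \right)}} = - \frac{4722}{-28182 - 122 \left(\left(-7\right) 9\right)} = - \frac{4722}{-28182 - -7686} = - \frac{4722}{-28182 + 7686} = - \frac{4722}{-20496} = \left(-4722\right) \left(- \frac{1}{20496}\right) = \frac{787}{3416}$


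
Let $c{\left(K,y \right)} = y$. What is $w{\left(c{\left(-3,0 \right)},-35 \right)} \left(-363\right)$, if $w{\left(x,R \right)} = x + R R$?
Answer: $-444675$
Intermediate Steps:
$w{\left(x,R \right)} = x + R^{2}$
$w{\left(c{\left(-3,0 \right)},-35 \right)} \left(-363\right) = \left(0 + \left(-35\right)^{2}\right) \left(-363\right) = \left(0 + 1225\right) \left(-363\right) = 1225 \left(-363\right) = -444675$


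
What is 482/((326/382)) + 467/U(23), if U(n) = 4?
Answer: 444369/652 ≈ 681.55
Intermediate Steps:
482/((326/382)) + 467/U(23) = 482/((326/382)) + 467/4 = 482/((326*(1/382))) + 467*(¼) = 482/(163/191) + 467/4 = 482*(191/163) + 467/4 = 92062/163 + 467/4 = 444369/652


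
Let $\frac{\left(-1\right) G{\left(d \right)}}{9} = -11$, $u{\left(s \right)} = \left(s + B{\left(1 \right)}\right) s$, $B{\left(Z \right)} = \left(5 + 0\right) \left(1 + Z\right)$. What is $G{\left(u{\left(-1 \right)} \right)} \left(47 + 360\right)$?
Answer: $40293$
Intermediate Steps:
$B{\left(Z \right)} = 5 + 5 Z$ ($B{\left(Z \right)} = 5 \left(1 + Z\right) = 5 + 5 Z$)
$u{\left(s \right)} = s \left(10 + s\right)$ ($u{\left(s \right)} = \left(s + \left(5 + 5 \cdot 1\right)\right) s = \left(s + \left(5 + 5\right)\right) s = \left(s + 10\right) s = \left(10 + s\right) s = s \left(10 + s\right)$)
$G{\left(d \right)} = 99$ ($G{\left(d \right)} = \left(-9\right) \left(-11\right) = 99$)
$G{\left(u{\left(-1 \right)} \right)} \left(47 + 360\right) = 99 \left(47 + 360\right) = 99 \cdot 407 = 40293$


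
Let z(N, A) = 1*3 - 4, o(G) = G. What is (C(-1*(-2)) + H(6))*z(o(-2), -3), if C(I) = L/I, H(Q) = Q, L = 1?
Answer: -13/2 ≈ -6.5000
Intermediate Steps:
C(I) = 1/I
z(N, A) = -1 (z(N, A) = 3 - 4 = -1)
(C(-1*(-2)) + H(6))*z(o(-2), -3) = (1/(-1*(-2)) + 6)*(-1) = (1/2 + 6)*(-1) = (½ + 6)*(-1) = (13/2)*(-1) = -13/2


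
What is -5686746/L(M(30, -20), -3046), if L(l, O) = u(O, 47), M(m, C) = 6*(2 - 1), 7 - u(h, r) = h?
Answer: -5686746/3053 ≈ -1862.7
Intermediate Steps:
u(h, r) = 7 - h
M(m, C) = 6 (M(m, C) = 6*1 = 6)
L(l, O) = 7 - O
-5686746/L(M(30, -20), -3046) = -5686746/(7 - 1*(-3046)) = -5686746/(7 + 3046) = -5686746/3053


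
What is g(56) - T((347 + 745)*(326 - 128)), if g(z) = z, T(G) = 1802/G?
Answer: 6053147/108108 ≈ 55.992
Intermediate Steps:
g(56) - T((347 + 745)*(326 - 128)) = 56 - 1802/((347 + 745)*(326 - 128)) = 56 - 1802/(1092*198) = 56 - 1802/216216 = 56 - 1*901/108108 = 56 - 901/108108 = 6053147/108108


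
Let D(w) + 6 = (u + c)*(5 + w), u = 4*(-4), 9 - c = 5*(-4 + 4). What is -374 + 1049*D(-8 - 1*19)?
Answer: 154878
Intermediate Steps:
c = 9 (c = 9 - 5*(-4 + 4) = 9 - 5*0 = 9 - 1*0 = 9 + 0 = 9)
u = -16
D(w) = -41 - 7*w (D(w) = -6 + (-16 + 9)*(5 + w) = -6 - 7*(5 + w) = -6 + (-35 - 7*w) = -41 - 7*w)
-374 + 1049*D(-8 - 1*19) = -374 + 1049*(-41 - 7*(-8 - 1*19)) = -374 + 1049*(-41 - 7*(-8 - 19)) = -374 + 1049*(-41 - 7*(-27)) = -374 + 1049*(-41 + 189) = -374 + 1049*148 = -374 + 155252 = 154878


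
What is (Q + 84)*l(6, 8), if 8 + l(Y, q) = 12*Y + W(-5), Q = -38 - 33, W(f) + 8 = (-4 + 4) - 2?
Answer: 702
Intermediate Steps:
W(f) = -10 (W(f) = -8 + ((-4 + 4) - 2) = -8 + (0 - 2) = -8 - 2 = -10)
Q = -71
l(Y, q) = -18 + 12*Y (l(Y, q) = -8 + (12*Y - 10) = -8 + (-10 + 12*Y) = -18 + 12*Y)
(Q + 84)*l(6, 8) = (-71 + 84)*(-18 + 12*6) = 13*(-18 + 72) = 13*54 = 702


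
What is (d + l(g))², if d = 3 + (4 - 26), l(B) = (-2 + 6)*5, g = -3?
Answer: 1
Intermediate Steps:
l(B) = 20 (l(B) = 4*5 = 20)
d = -19 (d = 3 - 22 = -19)
(d + l(g))² = (-19 + 20)² = 1² = 1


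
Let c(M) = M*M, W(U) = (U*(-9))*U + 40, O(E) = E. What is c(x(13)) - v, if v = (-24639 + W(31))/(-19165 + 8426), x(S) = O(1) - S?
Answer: 1513168/10739 ≈ 140.90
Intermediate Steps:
W(U) = 40 - 9*U**2 (W(U) = (-9*U)*U + 40 = -9*U**2 + 40 = 40 - 9*U**2)
x(S) = 1 - S
c(M) = M**2
v = 33248/10739 (v = (-24639 + (40 - 9*31**2))/(-19165 + 8426) = (-24639 + (40 - 9*961))/(-10739) = (-24639 + (40 - 8649))*(-1/10739) = (-24639 - 8609)*(-1/10739) = -33248*(-1/10739) = 33248/10739 ≈ 3.0960)
c(x(13)) - v = (1 - 1*13)**2 - 1*33248/10739 = (1 - 13)**2 - 33248/10739 = (-12)**2 - 33248/10739 = 144 - 33248/10739 = 1513168/10739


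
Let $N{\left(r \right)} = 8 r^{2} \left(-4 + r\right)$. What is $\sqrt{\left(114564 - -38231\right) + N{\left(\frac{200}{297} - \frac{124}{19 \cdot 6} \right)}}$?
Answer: $\frac{\sqrt{17214309366230564115}}{10614483} \approx 390.88$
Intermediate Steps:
$N{\left(r \right)} = 8 r^{2} \left(-4 + r\right)$
$\sqrt{\left(114564 - -38231\right) + N{\left(\frac{200}{297} - \frac{124}{19 \cdot 6} \right)}} = \sqrt{\left(114564 - -38231\right) + 8 \left(\frac{200}{297} - \frac{124}{19 \cdot 6}\right)^{2} \left(-4 + \left(\frac{200}{297} - \frac{124}{19 \cdot 6}\right)\right)} = \sqrt{\left(114564 + 38231\right) + 8 \left(200 \cdot \frac{1}{297} - \frac{124}{114}\right)^{2} \left(-4 + \left(200 \cdot \frac{1}{297} - \frac{124}{114}\right)\right)} = \sqrt{152795 + 8 \left(\frac{200}{297} - \frac{62}{57}\right)^{2} \left(-4 + \left(\frac{200}{297} - \frac{62}{57}\right)\right)} = \sqrt{152795 + 8 \left(- \frac{2338}{5643}\right)^{2} \left(-4 - \frac{2338}{5643}\right)} = \sqrt{152795 + 8 \cdot \frac{5466244}{31843449} \left(- \frac{24910}{5643}\right)} = \sqrt{152795 - \frac{1089313104320}{179692582707}} = \sqrt{\frac{27455038861611745}{179692582707}} = \frac{\sqrt{17214309366230564115}}{10614483}$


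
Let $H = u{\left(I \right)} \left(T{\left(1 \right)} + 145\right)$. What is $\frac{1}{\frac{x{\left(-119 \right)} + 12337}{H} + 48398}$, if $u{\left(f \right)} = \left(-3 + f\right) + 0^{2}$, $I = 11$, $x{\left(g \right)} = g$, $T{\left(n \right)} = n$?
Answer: $\frac{584}{28270541} \approx 2.0658 \cdot 10^{-5}$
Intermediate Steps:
$u{\left(f \right)} = -3 + f$ ($u{\left(f \right)} = \left(-3 + f\right) + 0 = -3 + f$)
$H = 1168$ ($H = \left(-3 + 11\right) \left(1 + 145\right) = 8 \cdot 146 = 1168$)
$\frac{1}{\frac{x{\left(-119 \right)} + 12337}{H} + 48398} = \frac{1}{\frac{-119 + 12337}{1168} + 48398} = \frac{1}{12218 \cdot \frac{1}{1168} + 48398} = \frac{1}{\frac{6109}{584} + 48398} = \frac{1}{\frac{28270541}{584}} = \frac{584}{28270541}$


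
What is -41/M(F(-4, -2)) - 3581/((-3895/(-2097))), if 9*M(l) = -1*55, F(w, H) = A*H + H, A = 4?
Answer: -82315476/42845 ≈ -1921.2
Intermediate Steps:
F(w, H) = 5*H (F(w, H) = 4*H + H = 5*H)
M(l) = -55/9 (M(l) = (-1*55)/9 = (⅑)*(-55) = -55/9)
-41/M(F(-4, -2)) - 3581/((-3895/(-2097))) = -41/(-55/9) - 3581/((-3895/(-2097))) = -41*(-9/55) - 3581/((-3895*(-1/2097))) = 369/55 - 3581/3895/2097 = 369/55 - 3581*2097/3895 = 369/55 - 7509357/3895 = -82315476/42845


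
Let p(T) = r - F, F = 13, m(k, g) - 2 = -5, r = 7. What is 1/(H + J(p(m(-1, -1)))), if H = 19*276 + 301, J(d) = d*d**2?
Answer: 1/5329 ≈ 0.00018765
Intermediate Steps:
m(k, g) = -3 (m(k, g) = 2 - 5 = -3)
p(T) = -6 (p(T) = 7 - 1*13 = 7 - 13 = -6)
J(d) = d**3
H = 5545 (H = 5244 + 301 = 5545)
1/(H + J(p(m(-1, -1)))) = 1/(5545 + (-6)**3) = 1/(5545 - 216) = 1/5329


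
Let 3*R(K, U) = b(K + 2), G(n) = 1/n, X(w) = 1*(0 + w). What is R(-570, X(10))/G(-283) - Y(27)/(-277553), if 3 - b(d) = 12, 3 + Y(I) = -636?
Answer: 235641858/277553 ≈ 849.00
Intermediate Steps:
Y(I) = -639 (Y(I) = -3 - 636 = -639)
b(d) = -9 (b(d) = 3 - 1*12 = 3 - 12 = -9)
X(w) = w (X(w) = 1*w = w)
R(K, U) = -3 (R(K, U) = (1/3)*(-9) = -3)
R(-570, X(10))/G(-283) - Y(27)/(-277553) = -3/(1/(-283)) - 1*(-639)/(-277553) = -3/(-1/283) + 639*(-1/277553) = -3*(-283) - 639/277553 = 849 - 639/277553 = 235641858/277553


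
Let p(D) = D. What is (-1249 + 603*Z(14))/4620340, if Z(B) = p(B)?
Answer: 7193/4620340 ≈ 0.0015568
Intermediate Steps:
Z(B) = B
(-1249 + 603*Z(14))/4620340 = (-1249 + 603*14)/4620340 = (-1249 + 8442)*(1/4620340) = 7193*(1/4620340) = 7193/4620340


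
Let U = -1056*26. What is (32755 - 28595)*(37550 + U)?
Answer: 41991040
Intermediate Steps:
U = -27456
(32755 - 28595)*(37550 + U) = (32755 - 28595)*(37550 - 27456) = 4160*10094 = 41991040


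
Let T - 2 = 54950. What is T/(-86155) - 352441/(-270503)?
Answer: 15499873499/23305185965 ≈ 0.66508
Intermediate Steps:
T = 54952 (T = 2 + 54950 = 54952)
T/(-86155) - 352441/(-270503) = 54952/(-86155) - 352441/(-270503) = 54952*(-1/86155) - 352441*(-1/270503) = -54952/86155 + 352441/270503 = 15499873499/23305185965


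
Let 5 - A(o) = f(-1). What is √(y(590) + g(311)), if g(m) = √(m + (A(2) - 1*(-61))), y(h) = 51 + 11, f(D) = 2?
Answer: √(62 + 5*√15) ≈ 9.0202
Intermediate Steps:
A(o) = 3 (A(o) = 5 - 1*2 = 5 - 2 = 3)
y(h) = 62
g(m) = √(64 + m) (g(m) = √(m + (3 - 1*(-61))) = √(m + (3 + 61)) = √(m + 64) = √(64 + m))
√(y(590) + g(311)) = √(62 + √(64 + 311)) = √(62 + √375) = √(62 + 5*√15)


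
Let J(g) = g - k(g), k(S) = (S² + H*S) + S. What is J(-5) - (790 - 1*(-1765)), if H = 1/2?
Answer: -5155/2 ≈ -2577.5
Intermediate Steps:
H = ½ ≈ 0.50000
k(S) = S² + 3*S/2 (k(S) = (S² + S/2) + S = S² + 3*S/2)
J(g) = g - g*(3 + 2*g)/2
J(-5) - (790 - 1*(-1765)) = -1*(-5)*(½ - 5) - (790 - 1*(-1765)) = -1*(-5)*(-9/2) - (790 + 1765) = -45/2 - 1*2555 = -45/2 - 2555 = -5155/2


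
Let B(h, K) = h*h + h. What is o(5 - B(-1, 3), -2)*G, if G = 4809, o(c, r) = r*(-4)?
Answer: 38472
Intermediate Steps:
B(h, K) = h + h² (B(h, K) = h² + h = h + h²)
o(c, r) = -4*r
o(5 - B(-1, 3), -2)*G = -4*(-2)*4809 = 8*4809 = 38472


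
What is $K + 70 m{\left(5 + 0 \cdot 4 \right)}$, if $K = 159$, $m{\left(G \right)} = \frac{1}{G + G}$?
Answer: $166$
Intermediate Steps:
$m{\left(G \right)} = \frac{1}{2 G}$
$K + 70 m{\left(5 + 0 \cdot 4 \right)} = 159 + 70 \frac{1}{2 \left(5 + 0 \cdot 4\right)} = 159 + 70 \frac{1}{2 \left(5 + 0\right)} = 159 + 70 \frac{1}{2 \cdot 5} = 159 + 70 \cdot \frac{1}{2} \cdot \frac{1}{5} = 159 + 70 \cdot \frac{1}{10} = 159 + 7 = 166$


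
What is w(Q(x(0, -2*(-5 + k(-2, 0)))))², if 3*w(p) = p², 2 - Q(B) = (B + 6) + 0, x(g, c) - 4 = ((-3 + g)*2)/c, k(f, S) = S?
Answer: 1874161/5625 ≈ 333.18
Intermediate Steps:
x(g, c) = 4 + (-6 + 2*g)/c (x(g, c) = 4 + ((-3 + g)*2)/c = 4 + (-6 + 2*g)/c)
Q(B) = -4 - B (Q(B) = 2 - ((B + 6) + 0) = 2 - ((6 + B) + 0) = 2 - (6 + B) = 2 + (-6 - B) = -4 - B)
w(p) = p²/3
w(Q(x(0, -2*(-5 + k(-2, 0)))))² = ((-4 - 2*(-3 + 0 + 2*(-2*(-5 + 0)))/((-2*(-5 + 0))))²/3)² = ((-4 - 2*(-3 + 0 + 2*(-2*(-5)))/((-2*(-5))))²/3)² = ((-4 - 2*(-3 + 0 + 2*10)/10)²/3)² = ((-4 - 2*(-3 + 0 + 20)/10)²/3)² = ((-4 - 2*17/10)²/3)² = ((-4 - 1*17/5)²/3)² = ((-4 - 17/5)²/3)² = ((-37/5)²/3)² = ((⅓)*(1369/25))² = (1369/75)² = 1874161/5625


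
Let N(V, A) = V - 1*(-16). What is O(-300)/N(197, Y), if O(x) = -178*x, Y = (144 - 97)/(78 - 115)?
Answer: 17800/71 ≈ 250.70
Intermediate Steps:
Y = -47/37 (Y = 47/(-37) = 47*(-1/37) = -47/37 ≈ -1.2703)
N(V, A) = 16 + V (N(V, A) = V + 16 = 16 + V)
O(-300)/N(197, Y) = (-178*(-300))/(16 + 197) = 53400/213 = 53400*(1/213) = 17800/71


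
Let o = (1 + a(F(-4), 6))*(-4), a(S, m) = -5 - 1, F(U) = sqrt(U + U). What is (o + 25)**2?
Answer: 2025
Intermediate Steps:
F(U) = sqrt(2)*sqrt(U) (F(U) = sqrt(2*U) = sqrt(2)*sqrt(U))
a(S, m) = -6
o = 20 (o = (1 - 6)*(-4) = -5*(-4) = 20)
(o + 25)**2 = (20 + 25)**2 = 45**2 = 2025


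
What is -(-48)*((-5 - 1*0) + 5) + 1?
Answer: 1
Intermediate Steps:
-(-48)*((-5 - 1*0) + 5) + 1 = -(-48)*((-5 + 0) + 5) + 1 = -(-48)*(-5 + 5) + 1 = -(-48)*0 + 1 = -16*0 + 1 = 0 + 1 = 1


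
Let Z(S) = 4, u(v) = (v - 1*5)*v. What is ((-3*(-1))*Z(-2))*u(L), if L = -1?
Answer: 72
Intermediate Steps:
u(v) = v*(-5 + v) (u(v) = (v - 5)*v = (-5 + v)*v = v*(-5 + v))
((-3*(-1))*Z(-2))*u(L) = (-3*(-1)*4)*(-(-5 - 1)) = (3*4)*(-1*(-6)) = 12*6 = 72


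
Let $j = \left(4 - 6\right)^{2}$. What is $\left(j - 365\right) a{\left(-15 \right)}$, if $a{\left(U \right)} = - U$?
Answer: $-5415$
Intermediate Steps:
$j = 4$ ($j = \left(-2\right)^{2} = 4$)
$\left(j - 365\right) a{\left(-15 \right)} = \left(4 - 365\right) \left(\left(-1\right) \left(-15\right)\right) = \left(-361\right) 15 = -5415$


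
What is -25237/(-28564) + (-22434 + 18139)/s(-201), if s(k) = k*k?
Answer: 896917657/1154014164 ≈ 0.77722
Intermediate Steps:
s(k) = k²
-25237/(-28564) + (-22434 + 18139)/s(-201) = -25237/(-28564) + (-22434 + 18139)/((-201)²) = -25237*(-1/28564) - 4295/40401 = 25237/28564 - 4295*1/40401 = 25237/28564 - 4295/40401 = 896917657/1154014164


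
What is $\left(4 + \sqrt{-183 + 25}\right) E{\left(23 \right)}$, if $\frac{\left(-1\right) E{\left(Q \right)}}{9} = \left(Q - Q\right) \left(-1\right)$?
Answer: $0$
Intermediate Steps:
$E{\left(Q \right)} = 0$ ($E{\left(Q \right)} = - 9 \left(Q - Q\right) \left(-1\right) = - 9 \cdot 0 \left(-1\right) = \left(-9\right) 0 = 0$)
$\left(4 + \sqrt{-183 + 25}\right) E{\left(23 \right)} = \left(4 + \sqrt{-183 + 25}\right) 0 = \left(4 + \sqrt{-158}\right) 0 = \left(4 + i \sqrt{158}\right) 0 = 0$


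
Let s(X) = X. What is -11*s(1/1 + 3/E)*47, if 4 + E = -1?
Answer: -1034/5 ≈ -206.80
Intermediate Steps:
E = -5 (E = -4 - 1 = -5)
-11*s(1/1 + 3/E)*47 = -11*(1/1 + 3/(-5))*47 = -11*(1*1 + 3*(-⅕))*47 = -11*(1 - ⅗)*47 = -11*⅖*47 = -22/5*47 = -1034/5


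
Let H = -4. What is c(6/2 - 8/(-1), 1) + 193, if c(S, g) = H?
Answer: 189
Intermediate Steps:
c(S, g) = -4
c(6/2 - 8/(-1), 1) + 193 = -4 + 193 = 189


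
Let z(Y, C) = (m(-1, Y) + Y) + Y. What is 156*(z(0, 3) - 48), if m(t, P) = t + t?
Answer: -7800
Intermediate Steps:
m(t, P) = 2*t
z(Y, C) = -2 + 2*Y (z(Y, C) = (2*(-1) + Y) + Y = (-2 + Y) + Y = -2 + 2*Y)
156*(z(0, 3) - 48) = 156*((-2 + 2*0) - 48) = 156*((-2 + 0) - 48) = 156*(-2 - 48) = 156*(-50) = -7800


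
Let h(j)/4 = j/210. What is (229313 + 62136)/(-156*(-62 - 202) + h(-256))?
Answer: 30602145/4323808 ≈ 7.0776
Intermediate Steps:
h(j) = 2*j/105 (h(j) = 4*(j/210) = 2*j/105)
(229313 + 62136)/(-156*(-62 - 202) + h(-256)) = (229313 + 62136)/(-156*(-62 - 202) + (2/105)*(-256)) = 291449/(-156*(-264) - 512/105) = 291449/(41184 - 512/105) = 291449/(4323808/105) = 291449*(105/4323808) = 30602145/4323808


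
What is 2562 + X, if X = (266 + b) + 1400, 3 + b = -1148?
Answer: 3077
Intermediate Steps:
b = -1151 (b = -3 - 1148 = -1151)
X = 515 (X = (266 - 1151) + 1400 = -885 + 1400 = 515)
2562 + X = 2562 + 515 = 3077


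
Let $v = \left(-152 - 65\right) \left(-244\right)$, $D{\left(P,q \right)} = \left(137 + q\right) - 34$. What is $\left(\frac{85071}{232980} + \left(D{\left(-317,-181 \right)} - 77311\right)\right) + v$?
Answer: $- \frac{1898059703}{77660} \approx -24441.0$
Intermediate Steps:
$D{\left(P,q \right)} = 103 + q$
$v = 52948$ ($v = \left(-217\right) \left(-244\right) = 52948$)
$\left(\frac{85071}{232980} + \left(D{\left(-317,-181 \right)} - 77311\right)\right) + v = \left(\frac{85071}{232980} + \left(\left(103 - 181\right) - 77311\right)\right) + 52948 = \left(85071 \cdot \frac{1}{232980} - 77389\right) + 52948 = \left(\frac{28357}{77660} - 77389\right) + 52948 = - \frac{6010001383}{77660} + 52948 = - \frac{1898059703}{77660}$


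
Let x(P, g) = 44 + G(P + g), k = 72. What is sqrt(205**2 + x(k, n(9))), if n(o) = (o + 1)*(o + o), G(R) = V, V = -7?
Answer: sqrt(42062) ≈ 205.09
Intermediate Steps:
G(R) = -7
n(o) = 2*o*(1 + o) (n(o) = (1 + o)*(2*o) = 2*o*(1 + o))
x(P, g) = 37 (x(P, g) = 44 - 7 = 37)
sqrt(205**2 + x(k, n(9))) = sqrt(205**2 + 37) = sqrt(42025 + 37) = sqrt(42062)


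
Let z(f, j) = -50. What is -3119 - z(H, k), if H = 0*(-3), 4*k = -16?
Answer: -3069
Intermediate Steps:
k = -4 (k = (¼)*(-16) = -4)
H = 0
-3119 - z(H, k) = -3119 - 1*(-50) = -3119 + 50 = -3069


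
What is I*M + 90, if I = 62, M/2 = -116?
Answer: -14294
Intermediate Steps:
M = -232 (M = 2*(-116) = -232)
I*M + 90 = 62*(-232) + 90 = -14384 + 90 = -14294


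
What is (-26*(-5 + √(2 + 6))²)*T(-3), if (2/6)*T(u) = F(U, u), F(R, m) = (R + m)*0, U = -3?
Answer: 0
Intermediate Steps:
F(R, m) = 0
T(u) = 0 (T(u) = 3*0 = 0)
(-26*(-5 + √(2 + 6))²)*T(-3) = -26*(-5 + √(2 + 6))²*0 = -26*(-5 + √8)²*0 = -26*(-5 + 2*√2)²*0 = 0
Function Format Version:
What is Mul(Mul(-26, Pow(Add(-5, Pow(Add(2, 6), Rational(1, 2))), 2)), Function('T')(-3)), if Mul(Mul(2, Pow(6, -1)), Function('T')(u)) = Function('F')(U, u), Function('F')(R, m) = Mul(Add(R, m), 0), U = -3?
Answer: 0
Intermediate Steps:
Function('F')(R, m) = 0
Function('T')(u) = 0 (Function('T')(u) = Mul(3, 0) = 0)
Mul(Mul(-26, Pow(Add(-5, Pow(Add(2, 6), Rational(1, 2))), 2)), Function('T')(-3)) = Mul(Mul(-26, Pow(Add(-5, Pow(Add(2, 6), Rational(1, 2))), 2)), 0) = Mul(Mul(-26, Pow(Add(-5, Pow(8, Rational(1, 2))), 2)), 0) = Mul(Mul(-26, Pow(Add(-5, Mul(2, Pow(2, Rational(1, 2)))), 2)), 0) = 0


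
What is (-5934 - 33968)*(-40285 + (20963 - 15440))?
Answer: 1387073324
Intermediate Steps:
(-5934 - 33968)*(-40285 + (20963 - 15440)) = -39902*(-40285 + 5523) = -39902*(-34762) = 1387073324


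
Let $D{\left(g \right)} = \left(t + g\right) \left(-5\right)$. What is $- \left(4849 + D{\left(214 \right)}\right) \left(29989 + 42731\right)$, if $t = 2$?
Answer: $-274081680$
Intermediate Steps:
$D{\left(g \right)} = -10 - 5 g$ ($D{\left(g \right)} = \left(2 + g\right) \left(-5\right) = -10 - 5 g$)
$- \left(4849 + D{\left(214 \right)}\right) \left(29989 + 42731\right) = - \left(4849 - 1080\right) \left(29989 + 42731\right) = - \left(4849 - 1080\right) 72720 = - 3769 \cdot 72720 = \left(-1\right) 274081680 = -274081680$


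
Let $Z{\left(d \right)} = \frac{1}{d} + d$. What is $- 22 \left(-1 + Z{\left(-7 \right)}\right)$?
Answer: $\frac{1254}{7} \approx 179.14$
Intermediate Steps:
$Z{\left(d \right)} = d + \frac{1}{d}$
$- 22 \left(-1 + Z{\left(-7 \right)}\right) = - 22 \left(-1 - \left(7 - \frac{1}{-7}\right)\right) = - 22 \left(-1 - \frac{50}{7}\right) = \left(-22\right) \left(- \frac{57}{7}\right) = \frac{1254}{7}$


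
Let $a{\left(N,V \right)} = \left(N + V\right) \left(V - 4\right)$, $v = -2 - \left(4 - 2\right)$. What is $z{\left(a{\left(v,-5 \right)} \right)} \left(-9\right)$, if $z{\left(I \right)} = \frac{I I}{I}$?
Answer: $-729$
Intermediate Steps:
$v = -4$ ($v = -2 - \left(4 - 2\right) = -2 - 2 = -4$)
$a{\left(N,V \right)} = \left(-4 + V\right) \left(N + V\right)$ ($a{\left(N,V \right)} = \left(N + V\right) \left(-4 + V\right) = \left(-4 + V\right) \left(N + V\right)$)
$z{\left(I \right)} = I$ ($z{\left(I \right)} = \frac{I^{2}}{I} = I$)
$z{\left(a{\left(v,-5 \right)} \right)} \left(-9\right) = \left(\left(-5\right)^{2} - -16 - -20 - -20\right) \left(-9\right) = \left(25 + 16 + 20 + 20\right) \left(-9\right) = 81 \left(-9\right) = -729$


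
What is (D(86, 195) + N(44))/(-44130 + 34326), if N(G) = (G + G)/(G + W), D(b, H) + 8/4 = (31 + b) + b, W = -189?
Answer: -29057/1421580 ≈ -0.020440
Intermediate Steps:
D(b, H) = 29 + 2*b (D(b, H) = -2 + ((31 + b) + b) = -2 + (31 + 2*b) = 29 + 2*b)
N(G) = 2*G/(-189 + G) (N(G) = (G + G)/(G - 189) = (2*G)/(-189 + G) = 2*G/(-189 + G))
(D(86, 195) + N(44))/(-44130 + 34326) = ((29 + 2*86) + 2*44/(-189 + 44))/(-44130 + 34326) = ((29 + 172) + 2*44/(-145))/(-9804) = (201 + 2*44*(-1/145))*(-1/9804) = (201 - 88/145)*(-1/9804) = (29057/145)*(-1/9804) = -29057/1421580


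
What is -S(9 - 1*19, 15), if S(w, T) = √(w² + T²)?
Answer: -5*√13 ≈ -18.028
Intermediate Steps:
S(w, T) = √(T² + w²)
-S(9 - 1*19, 15) = -√(15² + (9 - 1*19)²) = -√(225 + (9 - 19)²) = -√(225 + (-10)²) = -√(225 + 100) = -√325 = -5*√13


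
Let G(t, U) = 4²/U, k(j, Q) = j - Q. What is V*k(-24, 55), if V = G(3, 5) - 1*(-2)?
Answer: -2054/5 ≈ -410.80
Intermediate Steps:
G(t, U) = 16/U
V = 26/5 (V = 16/5 - 1*(-2) = 16*(⅕) + 2 = 16/5 + 2 = 26/5 ≈ 5.2000)
V*k(-24, 55) = 26*(-24 - 1*55)/5 = 26*(-24 - 55)/5 = (26/5)*(-79) = -2054/5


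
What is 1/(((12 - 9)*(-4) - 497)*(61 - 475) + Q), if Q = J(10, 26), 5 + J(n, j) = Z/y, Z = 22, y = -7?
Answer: 7/1475025 ≈ 4.7457e-6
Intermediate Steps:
J(n, j) = -57/7 (J(n, j) = -5 + 22/(-7) = -5 + 22*(-⅐) = -5 - 22/7 = -57/7)
Q = -57/7 ≈ -8.1429
1/(((12 - 9)*(-4) - 497)*(61 - 475) + Q) = 1/(((12 - 9)*(-4) - 497)*(61 - 475) - 57/7) = 1/((3*(-4) - 497)*(-414) - 57/7) = 1/((-12 - 497)*(-414) - 57/7) = 1/(-509*(-414) - 57/7) = 1/(210726 - 57/7) = 1/(1475025/7) = 7/1475025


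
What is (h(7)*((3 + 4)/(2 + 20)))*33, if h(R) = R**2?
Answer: 1029/2 ≈ 514.50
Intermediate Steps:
(h(7)*((3 + 4)/(2 + 20)))*33 = (7**2*((3 + 4)/(2 + 20)))*33 = (49*(7/22))*33 = (343/22)*33 = 1029/2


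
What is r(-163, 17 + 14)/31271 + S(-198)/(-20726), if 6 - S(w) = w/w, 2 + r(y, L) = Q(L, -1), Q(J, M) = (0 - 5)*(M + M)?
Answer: 9453/648122746 ≈ 1.4585e-5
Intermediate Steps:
Q(J, M) = -10*M
r(y, L) = 8 (r(y, L) = -2 - 10*(-1) = -2 + 10 = 8)
S(w) = 5 (S(w) = 6 - w/w = 6 - 1*1 = 6 - 1 = 5)
r(-163, 17 + 14)/31271 + S(-198)/(-20726) = 8/31271 + 5/(-20726) = 8*(1/31271) + 5*(-1/20726) = 8/31271 - 5/20726 = 9453/648122746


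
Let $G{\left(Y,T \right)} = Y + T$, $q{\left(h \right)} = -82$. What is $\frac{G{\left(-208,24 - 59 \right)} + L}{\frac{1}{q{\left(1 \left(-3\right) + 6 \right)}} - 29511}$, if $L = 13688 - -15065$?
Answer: $- \frac{2337820}{2419903} \approx -0.96608$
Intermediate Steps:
$G{\left(Y,T \right)} = T + Y$
$L = 28753$ ($L = 13688 + 15065 = 28753$)
$\frac{G{\left(-208,24 - 59 \right)} + L}{\frac{1}{q{\left(1 \left(-3\right) + 6 \right)}} - 29511} = \frac{\left(\left(24 - 59\right) - 208\right) + 28753}{\frac{1}{-82} - 29511} = \frac{\left(-35 - 208\right) + 28753}{- \frac{1}{82} - 29511} = \frac{-243 + 28753}{- \frac{2419903}{82}} = 28510 \left(- \frac{82}{2419903}\right) = - \frac{2337820}{2419903}$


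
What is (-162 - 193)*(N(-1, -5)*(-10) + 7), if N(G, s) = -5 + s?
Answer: -37985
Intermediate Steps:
(-162 - 193)*(N(-1, -5)*(-10) + 7) = (-162 - 193)*((-5 - 5)*(-10) + 7) = -355*(-10*(-10) + 7) = -355*(100 + 7) = -355*107 = -37985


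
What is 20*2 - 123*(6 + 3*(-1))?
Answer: -329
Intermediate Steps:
20*2 - 123*(6 + 3*(-1)) = 40 - 123*(6 - 3) = 40 - 123*3 = 40 - 369 = -329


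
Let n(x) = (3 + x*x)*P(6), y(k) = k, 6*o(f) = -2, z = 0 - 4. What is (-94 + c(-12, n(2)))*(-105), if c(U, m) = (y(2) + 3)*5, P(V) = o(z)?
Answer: 7245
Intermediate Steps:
z = -4
o(f) = -⅓ (o(f) = (⅙)*(-2) = -⅓)
P(V) = -⅓
n(x) = -1 - x²/3 (n(x) = (3 + x*x)*(-⅓) = (3 + x²)*(-⅓) = -1 - x²/3)
c(U, m) = 25 (c(U, m) = (2 + 3)*5 = 5*5 = 25)
(-94 + c(-12, n(2)))*(-105) = (-94 + 25)*(-105) = -69*(-105) = 7245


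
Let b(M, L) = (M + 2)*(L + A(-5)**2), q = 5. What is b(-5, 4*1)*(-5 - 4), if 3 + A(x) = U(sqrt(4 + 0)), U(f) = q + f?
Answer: 540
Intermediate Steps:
U(f) = 5 + f
A(x) = 4 (A(x) = -3 + (5 + sqrt(4 + 0)) = -3 + (5 + sqrt(4)) = -3 + (5 + 2) = -3 + 7 = 4)
b(M, L) = (2 + M)*(16 + L) (b(M, L) = (M + 2)*(L + 4**2) = (2 + M)*(L + 16) = (2 + M)*(16 + L))
b(-5, 4*1)*(-5 - 4) = (32 + 2*(4*1) + 16*(-5) + (4*1)*(-5))*(-5 - 4) = (32 + 2*4 - 80 + 4*(-5))*(-9) = (32 + 8 - 80 - 20)*(-9) = -60*(-9) = 540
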